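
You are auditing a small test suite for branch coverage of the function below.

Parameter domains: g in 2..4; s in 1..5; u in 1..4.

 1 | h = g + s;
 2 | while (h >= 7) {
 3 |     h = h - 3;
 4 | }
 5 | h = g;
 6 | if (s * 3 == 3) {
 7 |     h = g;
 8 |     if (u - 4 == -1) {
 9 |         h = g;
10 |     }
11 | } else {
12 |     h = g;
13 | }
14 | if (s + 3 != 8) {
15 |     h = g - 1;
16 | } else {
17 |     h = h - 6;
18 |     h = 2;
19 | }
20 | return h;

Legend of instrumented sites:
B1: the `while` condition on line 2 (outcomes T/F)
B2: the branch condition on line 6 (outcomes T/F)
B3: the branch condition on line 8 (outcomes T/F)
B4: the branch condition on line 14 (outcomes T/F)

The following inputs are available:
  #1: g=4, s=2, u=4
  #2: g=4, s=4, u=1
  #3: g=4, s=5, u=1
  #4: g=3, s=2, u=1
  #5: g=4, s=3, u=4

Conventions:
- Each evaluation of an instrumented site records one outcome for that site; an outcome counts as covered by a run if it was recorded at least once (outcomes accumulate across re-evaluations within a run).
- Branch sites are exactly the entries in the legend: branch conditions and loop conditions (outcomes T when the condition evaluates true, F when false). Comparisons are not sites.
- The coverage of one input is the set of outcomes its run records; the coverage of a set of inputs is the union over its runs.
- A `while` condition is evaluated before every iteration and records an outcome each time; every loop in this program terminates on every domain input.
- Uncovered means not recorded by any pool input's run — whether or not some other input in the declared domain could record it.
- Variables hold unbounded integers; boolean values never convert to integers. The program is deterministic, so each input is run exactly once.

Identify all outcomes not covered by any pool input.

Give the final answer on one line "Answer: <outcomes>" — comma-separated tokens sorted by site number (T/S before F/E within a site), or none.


input #1 (g=4, s=2, u=4): events B1->F, B2->F, B4->T; covers B1=F, B2=F, B4=T
input #2 (g=4, s=4, u=1): events B1->T, B1->F, B2->F, B4->T; covers B1=T, B1=F, B2=F, B4=T
input #3 (g=4, s=5, u=1): events B1->T, B1->F, B2->F, B4->F; covers B1=T, B1=F, B2=F, B4=F
input #4 (g=3, s=2, u=1): events B1->F, B2->F, B4->T; covers B1=F, B2=F, B4=T
input #5 (g=4, s=3, u=4): events B1->T, B1->F, B2->F, B4->T; covers B1=T, B1=F, B2=F, B4=T
union over the pool: B1=T, B1=F, B2=F, B4=T, B4=F
uncovered (3 of 8): B2=T, B3=T, B3=F
Answer: B2=T, B3=T, B3=F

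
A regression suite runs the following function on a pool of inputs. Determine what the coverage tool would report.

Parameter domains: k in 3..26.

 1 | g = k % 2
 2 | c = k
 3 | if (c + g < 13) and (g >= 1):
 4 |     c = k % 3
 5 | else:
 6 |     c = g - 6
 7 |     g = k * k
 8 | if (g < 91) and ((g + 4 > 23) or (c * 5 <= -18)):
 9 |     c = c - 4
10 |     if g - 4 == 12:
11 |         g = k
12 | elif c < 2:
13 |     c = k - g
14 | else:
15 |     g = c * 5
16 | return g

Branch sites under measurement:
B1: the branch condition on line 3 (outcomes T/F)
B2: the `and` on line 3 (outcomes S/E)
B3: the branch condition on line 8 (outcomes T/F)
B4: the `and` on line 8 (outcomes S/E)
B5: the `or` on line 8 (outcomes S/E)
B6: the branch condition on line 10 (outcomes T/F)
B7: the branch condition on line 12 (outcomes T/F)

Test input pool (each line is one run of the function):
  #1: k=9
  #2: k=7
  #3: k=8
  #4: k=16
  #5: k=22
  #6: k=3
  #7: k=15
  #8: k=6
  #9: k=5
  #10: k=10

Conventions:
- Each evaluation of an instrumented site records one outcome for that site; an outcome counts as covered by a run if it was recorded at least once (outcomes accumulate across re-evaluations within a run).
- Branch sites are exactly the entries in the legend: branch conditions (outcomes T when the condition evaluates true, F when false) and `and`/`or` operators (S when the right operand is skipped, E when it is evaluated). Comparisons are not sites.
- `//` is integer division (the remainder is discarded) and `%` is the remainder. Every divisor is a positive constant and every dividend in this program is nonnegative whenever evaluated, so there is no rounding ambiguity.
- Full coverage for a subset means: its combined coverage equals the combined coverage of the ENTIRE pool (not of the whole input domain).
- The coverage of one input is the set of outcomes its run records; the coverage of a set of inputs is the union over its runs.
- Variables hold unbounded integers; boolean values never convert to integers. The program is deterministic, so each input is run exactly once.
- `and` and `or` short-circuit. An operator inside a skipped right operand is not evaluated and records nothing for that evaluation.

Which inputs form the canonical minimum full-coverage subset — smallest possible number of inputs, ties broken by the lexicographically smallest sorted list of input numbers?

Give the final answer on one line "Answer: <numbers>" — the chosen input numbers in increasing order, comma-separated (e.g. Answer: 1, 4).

test 1 (k=9) hits B1=T, B2=E, B3=F, B4=E, B5=E, B7=T
test 2 (k=7) hits B1=T, B2=E, B3=F, B4=E, B5=E, B7=T
test 3 (k=8) hits B1=F, B2=E, B3=T, B4=E, B5=S, B6=F
test 4 (k=16) hits B1=F, B2=S, B3=F, B4=S, B7=T
test 5 (k=22) hits B1=F, B2=S, B3=F, B4=S, B7=T
test 6 (k=3) hits B1=T, B2=E, B3=F, B4=E, B5=E, B7=T
test 7 (k=15) hits B1=F, B2=S, B3=F, B4=S, B7=T
test 8 (k=6) hits B1=F, B2=E, B3=T, B4=E, B5=S, B6=F
test 9 (k=5) hits B1=T, B2=E, B3=F, B4=E, B5=E, B7=F
test 10 (k=10) hits B1=F, B2=E, B3=F, B4=S, B7=T
union over all inputs: B1=T, B1=F, B2=S, B2=E, B3=T, B3=F, B4=S, B4=E, B5=S, B5=E, B6=F, B7=T, B7=F (13 outcomes)
every size-1 subset falls short of the 13 outcomes (best: 6/13)
every size-2 subset falls short of the 13 outcomes (best: 10/13)
at size 3, {3, 4, 9} reaches all 13 outcomes; every lexicographically earlier size-3 subset fails

Answer: 3, 4, 9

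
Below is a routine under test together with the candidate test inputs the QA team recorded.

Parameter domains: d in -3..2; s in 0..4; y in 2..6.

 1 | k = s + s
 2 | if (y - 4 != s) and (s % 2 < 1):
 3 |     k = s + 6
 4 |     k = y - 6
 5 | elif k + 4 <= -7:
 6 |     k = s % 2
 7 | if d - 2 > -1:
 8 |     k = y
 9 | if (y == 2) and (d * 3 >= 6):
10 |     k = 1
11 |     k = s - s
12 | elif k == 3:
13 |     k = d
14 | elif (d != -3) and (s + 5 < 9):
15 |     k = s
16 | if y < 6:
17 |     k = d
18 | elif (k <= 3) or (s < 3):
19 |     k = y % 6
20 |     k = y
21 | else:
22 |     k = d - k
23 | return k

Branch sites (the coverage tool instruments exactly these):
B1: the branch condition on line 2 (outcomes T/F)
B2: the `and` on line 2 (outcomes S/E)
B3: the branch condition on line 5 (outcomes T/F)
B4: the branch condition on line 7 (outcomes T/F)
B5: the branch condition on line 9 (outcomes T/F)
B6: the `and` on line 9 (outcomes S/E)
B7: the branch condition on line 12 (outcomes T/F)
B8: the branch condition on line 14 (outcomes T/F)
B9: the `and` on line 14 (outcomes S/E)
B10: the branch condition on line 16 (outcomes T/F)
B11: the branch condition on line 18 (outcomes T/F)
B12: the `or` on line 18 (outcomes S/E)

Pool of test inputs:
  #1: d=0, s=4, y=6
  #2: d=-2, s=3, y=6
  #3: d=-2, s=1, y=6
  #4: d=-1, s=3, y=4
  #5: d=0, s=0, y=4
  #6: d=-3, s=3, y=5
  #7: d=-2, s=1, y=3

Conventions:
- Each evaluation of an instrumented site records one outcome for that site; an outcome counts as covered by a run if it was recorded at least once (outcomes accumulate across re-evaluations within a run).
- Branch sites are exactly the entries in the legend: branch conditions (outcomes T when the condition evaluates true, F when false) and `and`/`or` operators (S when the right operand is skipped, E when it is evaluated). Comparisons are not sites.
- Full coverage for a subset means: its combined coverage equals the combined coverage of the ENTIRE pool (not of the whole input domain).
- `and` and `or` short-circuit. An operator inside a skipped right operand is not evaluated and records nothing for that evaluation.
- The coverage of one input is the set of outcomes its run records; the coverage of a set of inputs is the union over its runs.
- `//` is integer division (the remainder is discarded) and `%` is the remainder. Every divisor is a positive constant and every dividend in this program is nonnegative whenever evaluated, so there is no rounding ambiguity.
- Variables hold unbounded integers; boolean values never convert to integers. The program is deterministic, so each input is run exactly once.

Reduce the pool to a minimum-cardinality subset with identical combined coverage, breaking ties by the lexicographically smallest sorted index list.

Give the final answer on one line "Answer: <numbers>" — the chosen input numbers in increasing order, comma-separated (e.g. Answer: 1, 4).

#1 (d=0, s=4, y=6) -> B2->E, B1->T, B4->F, B6->S, B5->F, B7->F, B9->E, B8->F, B10->F, B12->S, B11->T; covered: B1=T, B2=E, B4=F, B5=F, B6=S, B7=F, B8=F, B9=E, B10=F, B11=T, B12=S
#2 (d=-2, s=3, y=6) -> B2->E, B1->F, B3->F, B4->F, B6->S, B5->F, B7->F, B9->E, B8->T, B10->F, B12->S, B11->T; covered: B1=F, B2=E, B3=F, B4=F, B5=F, B6=S, B7=F, B8=T, B9=E, B10=F, B11=T, B12=S
#3 (d=-2, s=1, y=6) -> B2->E, B1->F, B3->F, B4->F, B6->S, B5->F, B7->F, B9->E, B8->T, B10->F, B12->S, B11->T; covered: B1=F, B2=E, B3=F, B4=F, B5=F, B6=S, B7=F, B8=T, B9=E, B10=F, B11=T, B12=S
#4 (d=-1, s=3, y=4) -> B2->E, B1->F, B3->F, B4->F, B6->S, B5->F, B7->F, B9->E, B8->T, B10->T; covered: B1=F, B2=E, B3=F, B4=F, B5=F, B6=S, B7=F, B8=T, B9=E, B10=T
#5 (d=0, s=0, y=4) -> B2->S, B1->F, B3->F, B4->F, B6->S, B5->F, B7->F, B9->E, B8->T, B10->T; covered: B1=F, B2=S, B3=F, B4=F, B5=F, B6=S, B7=F, B8=T, B9=E, B10=T
#6 (d=-3, s=3, y=5) -> B2->E, B1->F, B3->F, B4->F, B6->S, B5->F, B7->F, B9->S, B8->F, B10->T; covered: B1=F, B2=E, B3=F, B4=F, B5=F, B6=S, B7=F, B8=F, B9=S, B10=T
#7 (d=-2, s=1, y=3) -> B2->E, B1->F, B3->F, B4->F, B6->S, B5->F, B7->F, B9->E, B8->T, B10->T; covered: B1=F, B2=E, B3=F, B4=F, B5=F, B6=S, B7=F, B8=T, B9=E, B10=T
pool-wide coverage (17 outcomes): B1=T, B1=F, B2=S, B2=E, B3=F, B4=F, B5=F, B6=S, B7=F, B8=T, B8=F, B9=S, B9=E, B10=T, B10=F, B11=T, B12=S
no size-1 subset reaches all 17 outcomes (best union: 12/17)
no size-2 subset reaches all 17 outcomes (best union: 16/17)
inputs {1, 5, 6} (size 3) cover everything; no size-3 subset with a lexicographically smaller index list covers all 17

Answer: 1, 5, 6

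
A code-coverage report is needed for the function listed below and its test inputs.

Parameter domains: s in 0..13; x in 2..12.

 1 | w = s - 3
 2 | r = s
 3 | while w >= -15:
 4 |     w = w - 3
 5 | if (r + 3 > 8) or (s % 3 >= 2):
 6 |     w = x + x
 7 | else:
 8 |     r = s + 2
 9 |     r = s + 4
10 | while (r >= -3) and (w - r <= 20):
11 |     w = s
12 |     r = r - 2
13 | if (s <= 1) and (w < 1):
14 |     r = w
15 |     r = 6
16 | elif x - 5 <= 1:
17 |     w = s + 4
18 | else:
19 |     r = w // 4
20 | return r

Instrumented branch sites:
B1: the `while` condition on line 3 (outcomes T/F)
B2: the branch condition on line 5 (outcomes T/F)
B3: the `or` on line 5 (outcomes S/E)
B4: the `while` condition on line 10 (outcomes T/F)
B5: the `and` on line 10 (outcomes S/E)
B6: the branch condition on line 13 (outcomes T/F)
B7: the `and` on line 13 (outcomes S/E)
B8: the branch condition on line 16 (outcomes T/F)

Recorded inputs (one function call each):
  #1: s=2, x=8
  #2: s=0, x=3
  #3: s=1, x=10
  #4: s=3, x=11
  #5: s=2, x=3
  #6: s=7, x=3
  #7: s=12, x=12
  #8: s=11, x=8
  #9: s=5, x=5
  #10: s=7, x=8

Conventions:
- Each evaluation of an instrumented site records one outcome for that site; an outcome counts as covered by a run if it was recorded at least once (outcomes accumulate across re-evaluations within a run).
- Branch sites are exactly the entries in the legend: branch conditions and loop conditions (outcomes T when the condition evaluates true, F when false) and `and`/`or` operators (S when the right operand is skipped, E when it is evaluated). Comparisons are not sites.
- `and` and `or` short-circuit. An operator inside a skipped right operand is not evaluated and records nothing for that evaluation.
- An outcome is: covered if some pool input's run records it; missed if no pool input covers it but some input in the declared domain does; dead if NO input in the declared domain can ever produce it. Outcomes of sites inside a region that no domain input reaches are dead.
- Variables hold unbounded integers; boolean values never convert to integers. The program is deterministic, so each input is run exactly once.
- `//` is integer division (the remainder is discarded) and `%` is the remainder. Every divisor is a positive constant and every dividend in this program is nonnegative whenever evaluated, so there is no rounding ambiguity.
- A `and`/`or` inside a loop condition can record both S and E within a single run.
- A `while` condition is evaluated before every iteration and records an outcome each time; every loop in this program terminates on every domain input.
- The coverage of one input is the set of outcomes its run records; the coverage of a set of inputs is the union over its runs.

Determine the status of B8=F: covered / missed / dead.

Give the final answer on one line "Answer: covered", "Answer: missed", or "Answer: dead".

B8=F is recorded by pool input(s) 1, 3, 4, 7, 8, 10 -> covered

Answer: covered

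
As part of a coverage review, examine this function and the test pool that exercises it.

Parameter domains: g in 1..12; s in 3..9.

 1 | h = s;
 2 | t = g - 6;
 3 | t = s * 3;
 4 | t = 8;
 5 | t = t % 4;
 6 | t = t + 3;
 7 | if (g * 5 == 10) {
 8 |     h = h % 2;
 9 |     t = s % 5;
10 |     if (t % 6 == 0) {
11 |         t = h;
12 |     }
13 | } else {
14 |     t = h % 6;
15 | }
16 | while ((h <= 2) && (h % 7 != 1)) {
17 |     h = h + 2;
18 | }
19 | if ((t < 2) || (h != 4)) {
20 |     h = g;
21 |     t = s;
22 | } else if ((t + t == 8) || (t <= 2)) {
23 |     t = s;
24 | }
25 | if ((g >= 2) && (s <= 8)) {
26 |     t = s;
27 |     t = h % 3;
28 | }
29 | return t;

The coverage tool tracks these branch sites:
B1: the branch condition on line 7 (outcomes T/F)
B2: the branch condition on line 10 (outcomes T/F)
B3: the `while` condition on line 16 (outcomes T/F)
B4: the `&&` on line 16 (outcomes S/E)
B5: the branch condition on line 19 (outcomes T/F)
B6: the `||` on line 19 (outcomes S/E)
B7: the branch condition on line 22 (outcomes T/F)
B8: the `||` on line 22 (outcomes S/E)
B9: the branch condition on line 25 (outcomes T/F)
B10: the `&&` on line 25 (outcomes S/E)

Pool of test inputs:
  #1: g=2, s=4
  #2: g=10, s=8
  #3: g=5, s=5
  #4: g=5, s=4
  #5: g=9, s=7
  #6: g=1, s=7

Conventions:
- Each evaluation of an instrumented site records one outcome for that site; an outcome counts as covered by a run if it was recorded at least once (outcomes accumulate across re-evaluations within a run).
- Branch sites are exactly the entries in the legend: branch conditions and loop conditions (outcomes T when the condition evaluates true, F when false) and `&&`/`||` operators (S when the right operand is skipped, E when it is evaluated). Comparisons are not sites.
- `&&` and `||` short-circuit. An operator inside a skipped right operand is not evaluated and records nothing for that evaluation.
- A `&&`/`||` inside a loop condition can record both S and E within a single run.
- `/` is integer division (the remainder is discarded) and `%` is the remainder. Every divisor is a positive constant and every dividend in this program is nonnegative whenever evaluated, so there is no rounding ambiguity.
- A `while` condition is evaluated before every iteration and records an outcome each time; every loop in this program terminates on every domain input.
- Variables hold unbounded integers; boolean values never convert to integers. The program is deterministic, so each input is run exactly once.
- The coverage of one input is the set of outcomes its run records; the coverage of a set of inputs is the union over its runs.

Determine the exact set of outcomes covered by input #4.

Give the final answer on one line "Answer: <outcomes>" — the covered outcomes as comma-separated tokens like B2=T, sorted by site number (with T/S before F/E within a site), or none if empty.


Running input #4 (g=5, s=4), event by event:
  B1->F, B4->S, B3->F, B6->E, B5->F, B8->S, B7->T, B10->E, B9->T
deduplicating events, the covered set is: B1=F, B3=F, B4=S, B5=F, B6=E, B7=T, B8=S, B9=T, B10=E
Answer: B1=F, B3=F, B4=S, B5=F, B6=E, B7=T, B8=S, B9=T, B10=E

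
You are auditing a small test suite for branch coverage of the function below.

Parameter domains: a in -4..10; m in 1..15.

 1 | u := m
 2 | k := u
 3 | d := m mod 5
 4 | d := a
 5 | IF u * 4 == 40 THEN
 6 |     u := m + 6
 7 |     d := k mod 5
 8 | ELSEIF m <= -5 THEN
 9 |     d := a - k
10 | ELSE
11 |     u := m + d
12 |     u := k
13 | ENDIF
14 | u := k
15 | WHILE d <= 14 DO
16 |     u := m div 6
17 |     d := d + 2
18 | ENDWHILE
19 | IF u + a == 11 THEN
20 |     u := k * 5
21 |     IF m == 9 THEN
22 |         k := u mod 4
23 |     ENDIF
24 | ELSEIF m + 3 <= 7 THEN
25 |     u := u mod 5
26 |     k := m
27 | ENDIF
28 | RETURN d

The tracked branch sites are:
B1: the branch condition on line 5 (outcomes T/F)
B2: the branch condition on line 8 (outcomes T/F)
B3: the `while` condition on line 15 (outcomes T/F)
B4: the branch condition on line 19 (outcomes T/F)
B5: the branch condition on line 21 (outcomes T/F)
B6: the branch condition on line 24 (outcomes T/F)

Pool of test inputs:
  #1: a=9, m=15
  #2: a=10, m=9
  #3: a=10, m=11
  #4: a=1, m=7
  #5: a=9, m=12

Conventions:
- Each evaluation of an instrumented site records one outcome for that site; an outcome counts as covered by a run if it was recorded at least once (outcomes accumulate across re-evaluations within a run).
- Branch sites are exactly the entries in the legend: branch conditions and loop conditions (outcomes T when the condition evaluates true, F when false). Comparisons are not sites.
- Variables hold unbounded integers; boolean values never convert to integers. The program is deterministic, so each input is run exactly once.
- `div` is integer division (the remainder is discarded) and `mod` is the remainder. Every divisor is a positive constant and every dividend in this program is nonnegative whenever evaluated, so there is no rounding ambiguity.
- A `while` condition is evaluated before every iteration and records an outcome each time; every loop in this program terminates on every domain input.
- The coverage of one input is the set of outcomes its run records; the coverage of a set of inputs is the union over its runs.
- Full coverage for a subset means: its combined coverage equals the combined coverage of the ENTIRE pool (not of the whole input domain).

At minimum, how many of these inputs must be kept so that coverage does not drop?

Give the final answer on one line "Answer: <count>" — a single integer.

#1 (a=9, m=15) -> B1->F, B2->F, B3->T, B3->T, B3->T, B3->F, B4->T, B5->F; covered: B1=F, B2=F, B3=T, B3=F, B4=T, B5=F
#2 (a=10, m=9) -> B1->F, B2->F, B3->T, B3->T, B3->T, B3->F, B4->T, B5->T; covered: B1=F, B2=F, B3=T, B3=F, B4=T, B5=T
#3 (a=10, m=11) -> B1->F, B2->F, B3->T, B3->T, B3->T, B3->F, B4->T, B5->F; covered: B1=F, B2=F, B3=T, B3=F, B4=T, B5=F
#4 (a=1, m=7) -> B1->F, B2->F, B3->T, B3->T, B3->T, B3->T, B3->T, B3->T, B3->T, B3->F, B4->F, B6->F; covered: B1=F, B2=F, B3=T, B3=F, B4=F, B6=F
#5 (a=9, m=12) -> B1->F, B2->F, B3->T, B3->T, B3->T, B3->F, B4->T, B5->F; covered: B1=F, B2=F, B3=T, B3=F, B4=T, B5=F
the full pool covers 9 outcomes: B1=F, B2=F, B3=T, B3=F, B4=T, B4=F, B5=T, B5=F, B6=F
size 1 is not enough: best union over all size-1 subsets is 6/9
size 2 is not enough: best union over all size-2 subsets is 8/9
the canonical winner is {1, 2, 4}: size 3, full 9-outcome coverage, earliest index list among size-3 covers

Answer: 3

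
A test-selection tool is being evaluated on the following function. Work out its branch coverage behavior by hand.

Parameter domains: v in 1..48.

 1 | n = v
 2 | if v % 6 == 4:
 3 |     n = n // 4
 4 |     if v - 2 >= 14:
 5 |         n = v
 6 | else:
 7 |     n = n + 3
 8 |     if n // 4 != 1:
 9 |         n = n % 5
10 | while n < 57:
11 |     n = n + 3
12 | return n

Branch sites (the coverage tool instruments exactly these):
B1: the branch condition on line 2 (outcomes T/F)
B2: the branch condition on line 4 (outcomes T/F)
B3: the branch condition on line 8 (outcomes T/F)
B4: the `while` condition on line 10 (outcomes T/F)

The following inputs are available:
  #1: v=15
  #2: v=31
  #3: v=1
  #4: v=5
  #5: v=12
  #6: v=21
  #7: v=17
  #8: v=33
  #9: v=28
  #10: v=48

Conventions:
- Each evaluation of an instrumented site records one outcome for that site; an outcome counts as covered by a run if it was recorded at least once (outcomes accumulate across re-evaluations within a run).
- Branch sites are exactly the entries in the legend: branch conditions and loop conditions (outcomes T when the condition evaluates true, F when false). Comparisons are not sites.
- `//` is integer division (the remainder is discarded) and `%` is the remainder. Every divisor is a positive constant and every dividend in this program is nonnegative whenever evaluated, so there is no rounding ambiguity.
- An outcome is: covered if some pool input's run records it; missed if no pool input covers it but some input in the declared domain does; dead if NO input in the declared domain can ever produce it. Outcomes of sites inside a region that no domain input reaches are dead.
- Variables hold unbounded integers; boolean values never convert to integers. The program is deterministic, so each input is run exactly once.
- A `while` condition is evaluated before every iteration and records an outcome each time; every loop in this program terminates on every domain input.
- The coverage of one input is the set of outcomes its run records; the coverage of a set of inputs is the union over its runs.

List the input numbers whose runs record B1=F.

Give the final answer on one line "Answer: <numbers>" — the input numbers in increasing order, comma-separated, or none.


input #1 (v=15): records B1=F
input #2 (v=31): records B1=F
input #3 (v=1): records B1=F
input #4 (v=5): records B1=F
input #5 (v=12): records B1=F
input #6 (v=21): records B1=F
input #7 (v=17): records B1=F
input #8 (v=33): records B1=F
input #9 (v=28): does not record B1=F
input #10 (v=48): records B1=F
Answer: 1, 2, 3, 4, 5, 6, 7, 8, 10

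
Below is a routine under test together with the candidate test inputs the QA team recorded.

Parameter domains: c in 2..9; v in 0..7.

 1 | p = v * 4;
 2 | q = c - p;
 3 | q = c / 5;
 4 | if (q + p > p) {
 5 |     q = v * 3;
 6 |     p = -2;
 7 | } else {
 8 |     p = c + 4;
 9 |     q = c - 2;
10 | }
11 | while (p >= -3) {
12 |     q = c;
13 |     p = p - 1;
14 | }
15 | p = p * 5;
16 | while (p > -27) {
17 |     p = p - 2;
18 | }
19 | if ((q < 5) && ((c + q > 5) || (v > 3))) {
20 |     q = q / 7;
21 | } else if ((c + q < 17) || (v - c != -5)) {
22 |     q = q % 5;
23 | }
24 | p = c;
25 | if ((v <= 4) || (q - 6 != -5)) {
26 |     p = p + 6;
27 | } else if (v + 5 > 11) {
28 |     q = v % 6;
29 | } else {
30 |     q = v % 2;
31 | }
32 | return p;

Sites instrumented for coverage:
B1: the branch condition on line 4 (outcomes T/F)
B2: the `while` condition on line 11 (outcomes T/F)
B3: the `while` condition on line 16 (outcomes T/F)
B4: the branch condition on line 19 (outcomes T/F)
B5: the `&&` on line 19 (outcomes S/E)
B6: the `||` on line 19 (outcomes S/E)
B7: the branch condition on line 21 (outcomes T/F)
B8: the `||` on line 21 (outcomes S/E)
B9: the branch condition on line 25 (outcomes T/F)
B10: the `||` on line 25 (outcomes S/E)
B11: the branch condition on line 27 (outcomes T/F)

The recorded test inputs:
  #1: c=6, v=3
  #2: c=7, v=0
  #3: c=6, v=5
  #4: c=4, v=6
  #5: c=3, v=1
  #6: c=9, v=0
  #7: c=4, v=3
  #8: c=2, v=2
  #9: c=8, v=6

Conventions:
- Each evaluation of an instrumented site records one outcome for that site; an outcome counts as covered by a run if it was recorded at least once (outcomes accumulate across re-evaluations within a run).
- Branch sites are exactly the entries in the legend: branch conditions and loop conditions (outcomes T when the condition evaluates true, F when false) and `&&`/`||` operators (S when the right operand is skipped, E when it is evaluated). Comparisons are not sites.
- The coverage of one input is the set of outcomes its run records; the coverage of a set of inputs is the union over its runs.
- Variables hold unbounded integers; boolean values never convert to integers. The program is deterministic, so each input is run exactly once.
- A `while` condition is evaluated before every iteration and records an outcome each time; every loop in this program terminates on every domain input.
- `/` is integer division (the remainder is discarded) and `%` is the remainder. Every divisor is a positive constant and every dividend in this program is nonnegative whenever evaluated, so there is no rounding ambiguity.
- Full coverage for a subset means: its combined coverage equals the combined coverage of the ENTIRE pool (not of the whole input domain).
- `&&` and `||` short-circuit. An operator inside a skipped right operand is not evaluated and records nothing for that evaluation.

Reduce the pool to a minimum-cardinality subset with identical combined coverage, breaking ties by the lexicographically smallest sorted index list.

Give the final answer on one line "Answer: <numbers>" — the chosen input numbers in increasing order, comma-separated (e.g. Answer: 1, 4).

run #1 (c=6, v=3) runs B1->T, B2->T, B2->T, B2->F, B3->T, B3->T, B3->T, B3->T, B3->F, B5->S, B4->F, B8->S, B7->T, B10->S, ...; records B1=T, B2=T, B2=F, B3=T, B3=F, B4=F, B5=S, B7=T, B8=S, B9=T, B10=S
run #2 (c=7, v=0) runs B1->T, B2->T, B2->T, B2->F, B3->T, B3->T, B3->T, B3->T, B3->F, B5->S, B4->F, B8->S, B7->T, B10->S, ...; records B1=T, B2=T, B2=F, B3=T, B3=F, B4=F, B5=S, B7=T, B8=S, B9=T, B10=S
run #3 (c=6, v=5) runs B1->T, B2->T, B2->T, B2->F, B3->T, B3->T, B3->T, B3->T, B3->F, B5->S, B4->F, B8->S, B7->T, B10->E, ...; records B1=T, B2=T, B2=F, B3=T, B3=F, B4=F, B5=S, B7=T, B8=S, B9=F, B10=E, B11=F
run #4 (c=4, v=6) runs B1->F, B2->T, B2->T, B2->T, B2->T, B2->T, B2->T, B2->T, B2->T, B2->T, B2->T, B2->T, B2->T, B2->F, ...; records B1=F, B2=T, B2=F, B3=T, B3=F, B4=T, B5=E, B6=S, B9=T, B10=E
run #5 (c=3, v=1) runs B1->F, B2->T, B2->T, B2->T, B2->T, B2->T, B2->T, B2->T, B2->T, B2->T, B2->T, B2->T, B2->F, B3->T, ...; records B1=F, B2=T, B2=F, B3=T, B3=F, B4=T, B5=E, B6=S, B9=T, B10=S
run #6 (c=9, v=0) runs B1->T, B2->T, B2->T, B2->F, B3->T, B3->T, B3->T, B3->T, B3->F, B5->S, B4->F, B8->E, B7->T, B10->S, ...; records B1=T, B2=T, B2=F, B3=T, B3=F, B4=F, B5=S, B7=T, B8=E, B9=T, B10=S
run #7 (c=4, v=3) runs B1->F, B2->T, B2->T, B2->T, B2->T, B2->T, B2->T, B2->T, B2->T, B2->T, B2->T, B2->T, B2->T, B2->F, ...; records B1=F, B2=T, B2=F, B3=T, B3=F, B4=T, B5=E, B6=S, B9=T, B10=S
run #8 (c=2, v=2) runs B1->F, B2->T, B2->T, B2->T, B2->T, B2->T, B2->T, B2->T, B2->T, B2->T, B2->T, B2->F, B3->T, B3->T, ...; records B1=F, B2=T, B2=F, B3=T, B3=F, B4=F, B5=E, B6=E, B7=T, B8=S, B9=T, B10=S
run #9 (c=8, v=6) runs B1->T, B2->T, B2->T, B2->F, B3->T, B3->T, B3->T, B3->T, B3->F, B5->S, B4->F, B8->S, B7->T, B10->E, ...; records B1=T, B2=T, B2=F, B3=T, B3=F, B4=F, B5=S, B7=T, B8=S, B9=T, B10=E
pool-wide coverage (20 outcomes): B1=T, B1=F, B2=T, B2=F, B3=T, B3=F, B4=T, B4=F, B5=S, B5=E, B6=S, B6=E, B7=T, B8=S, B8=E, B9=T, B9=F, B10=S, B10=E, B11=F
every size-1 subset falls short of the 20 outcomes (best: 12/20)
every size-2 subset falls short of the 20 outcomes (best: 18/20)
every size-3 subset falls short of the 20 outcomes (best: 19/20)
inputs {3, 4, 6, 8} (size 4) cover everything; no size-4 subset with a lexicographically smaller index list covers all 20

Answer: 3, 4, 6, 8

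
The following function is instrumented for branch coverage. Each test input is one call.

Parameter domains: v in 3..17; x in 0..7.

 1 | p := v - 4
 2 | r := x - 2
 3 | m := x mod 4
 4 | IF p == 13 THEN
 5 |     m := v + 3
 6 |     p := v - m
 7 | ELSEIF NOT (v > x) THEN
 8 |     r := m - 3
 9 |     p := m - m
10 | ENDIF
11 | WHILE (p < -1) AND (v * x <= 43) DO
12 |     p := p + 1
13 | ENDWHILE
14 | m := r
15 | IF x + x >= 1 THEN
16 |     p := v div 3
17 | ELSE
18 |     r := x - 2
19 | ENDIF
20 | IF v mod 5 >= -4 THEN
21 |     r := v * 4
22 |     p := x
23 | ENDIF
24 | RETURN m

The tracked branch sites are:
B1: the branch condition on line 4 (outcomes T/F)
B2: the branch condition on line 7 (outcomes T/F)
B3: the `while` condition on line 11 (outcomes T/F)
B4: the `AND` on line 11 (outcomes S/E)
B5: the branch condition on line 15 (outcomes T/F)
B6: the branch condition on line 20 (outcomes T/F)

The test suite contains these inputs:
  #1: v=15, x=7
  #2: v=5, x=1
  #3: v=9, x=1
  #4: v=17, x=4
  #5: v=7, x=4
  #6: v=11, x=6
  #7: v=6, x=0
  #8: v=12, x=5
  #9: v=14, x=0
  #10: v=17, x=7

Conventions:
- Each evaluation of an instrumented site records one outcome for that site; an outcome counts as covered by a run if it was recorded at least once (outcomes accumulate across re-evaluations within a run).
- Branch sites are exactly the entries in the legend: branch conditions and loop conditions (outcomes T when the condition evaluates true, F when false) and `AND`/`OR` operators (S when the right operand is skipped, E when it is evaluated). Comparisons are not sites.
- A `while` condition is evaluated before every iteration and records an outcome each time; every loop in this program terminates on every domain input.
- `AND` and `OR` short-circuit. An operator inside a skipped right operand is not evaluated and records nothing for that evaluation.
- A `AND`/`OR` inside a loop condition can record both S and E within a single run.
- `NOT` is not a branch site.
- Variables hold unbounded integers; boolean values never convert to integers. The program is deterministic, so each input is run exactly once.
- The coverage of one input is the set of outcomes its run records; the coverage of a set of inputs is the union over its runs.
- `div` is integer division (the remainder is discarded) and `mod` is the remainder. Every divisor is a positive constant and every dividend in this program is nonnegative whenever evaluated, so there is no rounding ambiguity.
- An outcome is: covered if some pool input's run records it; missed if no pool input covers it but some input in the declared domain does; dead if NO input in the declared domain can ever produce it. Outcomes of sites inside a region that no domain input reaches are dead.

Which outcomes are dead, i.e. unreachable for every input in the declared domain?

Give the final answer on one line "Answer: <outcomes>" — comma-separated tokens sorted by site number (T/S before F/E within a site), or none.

running all 120 domain inputs and tallying outcomes:
  B6=F: no domain input ever produces it -> dead
  reachable outcomes have witnesses, e.g. B1=T (e.g. v=17, x=0), B1=F (e.g. v=3, x=0), B2=T (e.g. v=3, x=3), B2=F (e.g. v=3, x=0)

Answer: B6=F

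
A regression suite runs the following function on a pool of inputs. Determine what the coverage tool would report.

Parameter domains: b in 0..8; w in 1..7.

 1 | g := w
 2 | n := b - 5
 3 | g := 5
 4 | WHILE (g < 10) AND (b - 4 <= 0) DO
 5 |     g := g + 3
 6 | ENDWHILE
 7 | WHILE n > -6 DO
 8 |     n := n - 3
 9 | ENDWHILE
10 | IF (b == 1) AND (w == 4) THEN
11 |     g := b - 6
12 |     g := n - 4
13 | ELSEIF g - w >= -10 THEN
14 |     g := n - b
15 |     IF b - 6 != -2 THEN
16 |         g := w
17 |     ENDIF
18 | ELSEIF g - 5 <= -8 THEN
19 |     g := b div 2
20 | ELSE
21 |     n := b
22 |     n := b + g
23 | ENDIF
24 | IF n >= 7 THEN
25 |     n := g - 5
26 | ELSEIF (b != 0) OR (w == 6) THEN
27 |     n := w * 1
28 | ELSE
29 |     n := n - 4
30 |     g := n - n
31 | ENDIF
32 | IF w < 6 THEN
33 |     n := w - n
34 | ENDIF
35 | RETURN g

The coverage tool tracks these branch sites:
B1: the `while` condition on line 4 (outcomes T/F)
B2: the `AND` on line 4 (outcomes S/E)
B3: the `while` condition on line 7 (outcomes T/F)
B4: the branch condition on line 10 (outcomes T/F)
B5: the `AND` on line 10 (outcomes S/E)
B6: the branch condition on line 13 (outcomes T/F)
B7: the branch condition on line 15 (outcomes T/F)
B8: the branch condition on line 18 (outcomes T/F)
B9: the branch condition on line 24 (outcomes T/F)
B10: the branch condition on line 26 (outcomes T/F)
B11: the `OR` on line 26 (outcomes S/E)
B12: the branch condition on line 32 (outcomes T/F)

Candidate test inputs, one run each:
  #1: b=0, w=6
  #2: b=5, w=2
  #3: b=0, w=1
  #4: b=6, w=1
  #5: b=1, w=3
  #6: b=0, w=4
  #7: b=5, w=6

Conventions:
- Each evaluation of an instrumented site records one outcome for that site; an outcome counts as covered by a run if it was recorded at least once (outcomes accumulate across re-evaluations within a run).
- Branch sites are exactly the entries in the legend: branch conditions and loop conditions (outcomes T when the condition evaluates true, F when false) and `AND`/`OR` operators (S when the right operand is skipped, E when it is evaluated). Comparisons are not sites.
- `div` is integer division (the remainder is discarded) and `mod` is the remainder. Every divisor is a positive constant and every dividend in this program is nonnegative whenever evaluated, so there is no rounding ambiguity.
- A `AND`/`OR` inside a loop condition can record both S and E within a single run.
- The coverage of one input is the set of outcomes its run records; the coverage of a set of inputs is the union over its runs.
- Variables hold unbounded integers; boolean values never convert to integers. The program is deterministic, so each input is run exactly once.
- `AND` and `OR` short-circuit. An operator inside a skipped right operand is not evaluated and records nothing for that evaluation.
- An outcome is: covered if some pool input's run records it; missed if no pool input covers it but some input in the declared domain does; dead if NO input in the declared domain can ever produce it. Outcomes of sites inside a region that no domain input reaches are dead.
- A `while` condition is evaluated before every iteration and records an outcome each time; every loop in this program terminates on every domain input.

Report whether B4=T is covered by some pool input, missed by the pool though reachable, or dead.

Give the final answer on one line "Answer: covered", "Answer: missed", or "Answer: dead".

no pool input records B4=T
but domain input (b=1, w=4) does record it -> reachable, so missed

Answer: missed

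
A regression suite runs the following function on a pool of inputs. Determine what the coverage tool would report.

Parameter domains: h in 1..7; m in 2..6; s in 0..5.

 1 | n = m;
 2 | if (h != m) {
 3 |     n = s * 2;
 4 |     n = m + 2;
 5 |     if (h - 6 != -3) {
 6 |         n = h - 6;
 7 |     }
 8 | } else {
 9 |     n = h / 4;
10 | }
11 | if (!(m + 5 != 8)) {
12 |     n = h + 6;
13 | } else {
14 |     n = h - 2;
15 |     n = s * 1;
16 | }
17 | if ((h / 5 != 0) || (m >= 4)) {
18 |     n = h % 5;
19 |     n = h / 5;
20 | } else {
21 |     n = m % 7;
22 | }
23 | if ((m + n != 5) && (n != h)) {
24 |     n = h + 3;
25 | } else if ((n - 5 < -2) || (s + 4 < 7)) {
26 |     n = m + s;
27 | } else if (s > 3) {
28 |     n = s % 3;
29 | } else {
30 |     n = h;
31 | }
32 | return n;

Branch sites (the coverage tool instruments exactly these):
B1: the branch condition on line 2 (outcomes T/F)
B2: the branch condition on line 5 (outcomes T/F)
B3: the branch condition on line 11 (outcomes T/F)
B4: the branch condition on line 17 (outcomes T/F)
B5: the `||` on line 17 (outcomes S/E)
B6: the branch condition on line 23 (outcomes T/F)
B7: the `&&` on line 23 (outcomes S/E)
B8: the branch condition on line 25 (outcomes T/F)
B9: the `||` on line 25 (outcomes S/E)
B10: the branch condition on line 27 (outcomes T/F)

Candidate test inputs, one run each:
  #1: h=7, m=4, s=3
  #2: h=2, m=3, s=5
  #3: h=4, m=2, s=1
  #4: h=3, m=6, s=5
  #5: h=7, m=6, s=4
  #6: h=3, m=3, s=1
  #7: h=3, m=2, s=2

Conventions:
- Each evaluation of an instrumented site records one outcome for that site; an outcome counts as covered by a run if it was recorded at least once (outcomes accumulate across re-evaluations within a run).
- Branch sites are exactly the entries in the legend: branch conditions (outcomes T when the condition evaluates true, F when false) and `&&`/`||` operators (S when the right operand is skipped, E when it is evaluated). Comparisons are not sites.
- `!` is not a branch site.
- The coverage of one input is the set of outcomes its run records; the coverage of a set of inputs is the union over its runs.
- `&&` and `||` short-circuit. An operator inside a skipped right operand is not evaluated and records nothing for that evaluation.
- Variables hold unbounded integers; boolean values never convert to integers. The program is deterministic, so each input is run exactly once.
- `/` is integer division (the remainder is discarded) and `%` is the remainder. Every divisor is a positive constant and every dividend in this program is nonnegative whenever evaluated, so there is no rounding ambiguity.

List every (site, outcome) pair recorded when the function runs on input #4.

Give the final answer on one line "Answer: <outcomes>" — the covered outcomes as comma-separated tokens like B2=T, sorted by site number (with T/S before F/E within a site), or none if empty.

Event log for input #4 (h=3, m=6, s=5):
  B1->T, B2->F, B3->F, B5->E, B4->T, B7->E, B6->T
as a set, this run covers: B1=T, B2=F, B3=F, B4=T, B5=E, B6=T, B7=E

Answer: B1=T, B2=F, B3=F, B4=T, B5=E, B6=T, B7=E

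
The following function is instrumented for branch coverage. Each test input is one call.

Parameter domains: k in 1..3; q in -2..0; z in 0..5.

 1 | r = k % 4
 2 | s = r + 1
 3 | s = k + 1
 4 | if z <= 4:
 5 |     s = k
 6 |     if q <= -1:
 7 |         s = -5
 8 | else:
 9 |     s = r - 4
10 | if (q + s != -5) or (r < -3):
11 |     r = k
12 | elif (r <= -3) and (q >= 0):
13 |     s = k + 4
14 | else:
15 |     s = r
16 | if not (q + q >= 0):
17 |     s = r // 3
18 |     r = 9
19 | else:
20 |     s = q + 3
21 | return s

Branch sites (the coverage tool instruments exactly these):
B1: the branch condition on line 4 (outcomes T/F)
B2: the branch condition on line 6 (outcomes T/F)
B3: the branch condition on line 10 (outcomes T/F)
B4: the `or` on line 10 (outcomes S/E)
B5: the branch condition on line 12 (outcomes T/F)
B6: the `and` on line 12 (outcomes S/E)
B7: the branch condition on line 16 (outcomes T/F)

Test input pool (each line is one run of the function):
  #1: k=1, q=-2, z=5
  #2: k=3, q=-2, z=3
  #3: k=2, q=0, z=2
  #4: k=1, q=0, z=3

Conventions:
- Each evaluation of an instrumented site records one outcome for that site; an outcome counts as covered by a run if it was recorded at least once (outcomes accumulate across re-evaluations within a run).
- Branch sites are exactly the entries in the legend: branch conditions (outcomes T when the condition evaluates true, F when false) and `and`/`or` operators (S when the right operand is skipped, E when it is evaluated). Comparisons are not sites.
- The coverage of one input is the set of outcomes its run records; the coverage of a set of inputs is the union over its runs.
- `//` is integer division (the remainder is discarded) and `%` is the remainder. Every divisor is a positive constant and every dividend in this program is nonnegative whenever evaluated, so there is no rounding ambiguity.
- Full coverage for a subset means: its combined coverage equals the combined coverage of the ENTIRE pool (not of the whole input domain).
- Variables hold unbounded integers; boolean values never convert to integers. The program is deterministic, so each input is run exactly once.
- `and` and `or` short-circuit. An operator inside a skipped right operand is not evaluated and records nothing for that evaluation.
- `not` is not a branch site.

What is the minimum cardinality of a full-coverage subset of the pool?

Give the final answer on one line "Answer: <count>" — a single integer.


test 1 (k=1, q=-2, z=5) hits B1=F, B3=F, B4=E, B5=F, B6=S, B7=T
test 2 (k=3, q=-2, z=3) hits B1=T, B2=T, B3=T, B4=S, B7=T
test 3 (k=2, q=0, z=2) hits B1=T, B2=F, B3=T, B4=S, B7=F
test 4 (k=1, q=0, z=3) hits B1=T, B2=F, B3=T, B4=S, B7=F
union over all inputs: B1=T, B1=F, B2=T, B2=F, B3=T, B3=F, B4=S, B4=E, B5=F, B6=S, B7=T, B7=F (12 outcomes)
size 1 is not enough: best union over all size-1 subsets is 6/12
size 2 is not enough: best union over all size-2 subsets is 11/12
at size 3, {1, 2, 3} reaches all 12 outcomes; every lexicographically earlier size-3 subset fails
Answer: 3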